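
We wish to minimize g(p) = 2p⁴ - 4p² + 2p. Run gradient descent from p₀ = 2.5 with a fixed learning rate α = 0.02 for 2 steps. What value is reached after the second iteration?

g′(p) = 8p³ - 8p + 2
p₁ = 2.5 − 0.02·107 = 0.36
p₂ = 0.36 − 0.02·(-0.506752) = 0.37013504

0.37013504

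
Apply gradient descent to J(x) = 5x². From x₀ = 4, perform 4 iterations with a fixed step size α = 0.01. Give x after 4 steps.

J′(x) = 10x
x₁ = 4 − 0.01·40 = 3.6
x₂ = 3.6 − 0.01·36 = 3.24
x₃ = 3.24 − 0.01·32.4 = 2.916
x₄ = 2.916 − 0.01·29.16 = 2.6244

2.6244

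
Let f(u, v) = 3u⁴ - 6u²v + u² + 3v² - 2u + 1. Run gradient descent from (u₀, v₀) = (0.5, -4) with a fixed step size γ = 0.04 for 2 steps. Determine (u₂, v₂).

∇f = (12u³ - 12uv + 2u - 2, -6u² + 6v)
Step 1: at (0.5, -4), ∇f = (24.5, -25.5) → (0.5, -4) − 0.04·(24.5, -25.5) = (-0.48, -2.98)
Step 2: at (-0.48, -2.98), ∇f = (-21.451904, -19.2624) → (-0.48, -2.98) − 0.04·(-21.451904, -19.2624) = (0.37807616, -2.209504)

(0.37807616, -2.209504)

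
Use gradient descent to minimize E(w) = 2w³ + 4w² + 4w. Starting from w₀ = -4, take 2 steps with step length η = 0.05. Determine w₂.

-21.068

E′(w) = 6w² + 8w + 4
Step 1: E′(-4) = 68; w₁ = -4 − 0.05·68 = -7.4
Step 2: E′(-7.4) = 273.36; w₂ = -7.4 − 0.05·273.36 = -21.068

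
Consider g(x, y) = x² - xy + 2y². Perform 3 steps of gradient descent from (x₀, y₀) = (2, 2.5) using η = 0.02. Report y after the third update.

2.055584

∇g = (2x - y, -x + 4y)
Step 1: at (2, 2.5), ∇g = (1.5, 8) → (2, 2.5) − 0.02·(1.5, 8) = (1.97, 2.34)
Step 2: at (1.97, 2.34), ∇g = (1.6, 7.39) → (1.97, 2.34) − 0.02·(1.6, 7.39) = (1.938, 2.1922)
Step 3: at (1.938, 2.1922), ∇g = (1.6838, 6.8308) → (1.938, 2.1922) − 0.02·(1.6838, 6.8308) = (1.904324, 2.055584)
y = 2.055584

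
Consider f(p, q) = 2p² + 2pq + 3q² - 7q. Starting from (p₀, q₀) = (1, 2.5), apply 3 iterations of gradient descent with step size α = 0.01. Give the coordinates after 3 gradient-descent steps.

(0.74642, 2.22282)

∇f = (4p + 2q, 2p + 6q - 7)
(p₁, q₁) = (1, 2.5) − 0.01·(9, 10) = (0.91, 2.4)
(p₂, q₂) = (0.91, 2.4) − 0.01·(8.44, 9.22) = (0.8256, 2.3078)
(p₃, q₃) = (0.8256, 2.3078) − 0.01·(7.918, 8.498) = (0.74642, 2.22282)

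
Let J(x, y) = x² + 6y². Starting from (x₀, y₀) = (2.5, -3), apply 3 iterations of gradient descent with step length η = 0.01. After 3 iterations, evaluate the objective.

30.614335566736

∇J = (2x, 12y)
(x₁, y₁) = (2.5, -3) − 0.01·(5, -36) = (2.45, -2.64)
(x₂, y₂) = (2.45, -2.64) − 0.01·(4.9, -31.68) = (2.401, -2.3232)
(x₃, y₃) = (2.401, -2.3232) − 0.01·(4.802, -27.8784) = (2.35298, -2.044416)
J(2.35298, -2.044416) = 30.614335566736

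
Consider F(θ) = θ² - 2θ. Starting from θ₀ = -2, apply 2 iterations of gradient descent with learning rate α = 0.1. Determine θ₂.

-0.92

F′(θ) = 2θ - 2
θ₁ = -2 − 0.1·(-6) = -1.4
θ₂ = -1.4 − 0.1·(-4.8) = -0.92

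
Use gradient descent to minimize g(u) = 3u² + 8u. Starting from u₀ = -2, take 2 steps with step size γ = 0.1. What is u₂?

g′(u) = 6u + 8
u₁ = -2 − 0.1·(-4) = -1.6
u₂ = -1.6 − 0.1·(-1.6) = -1.44

-1.44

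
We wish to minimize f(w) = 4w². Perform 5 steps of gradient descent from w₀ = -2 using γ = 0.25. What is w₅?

f′(w) = 8w
Step 1: f′(-2) = -16; w₁ = -2 − 0.25·(-16) = 2
Step 2: f′(2) = 16; w₂ = 2 − 0.25·16 = -2
Step 3: f′(-2) = -16; w₃ = -2 − 0.25·(-16) = 2
Step 4: f′(2) = 16; w₄ = 2 − 0.25·16 = -2
Step 5: f′(-2) = -16; w₅ = -2 − 0.25·(-16) = 2

2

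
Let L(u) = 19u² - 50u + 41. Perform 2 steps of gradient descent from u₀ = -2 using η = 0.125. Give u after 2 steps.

L′(u) = 38u - 50
u₁ = -2 − 0.125·(-126) = 13.75
u₂ = 13.75 − 0.125·472.5 = -45.3125

-45.3125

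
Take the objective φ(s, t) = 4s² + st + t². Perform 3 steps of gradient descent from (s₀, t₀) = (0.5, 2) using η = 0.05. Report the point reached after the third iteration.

∇φ = (8s + t, s + 2t)
(s₁, t₁) = (0.5, 2) − 0.05·(6, 4.5) = (0.2, 1.775)
(s₂, t₂) = (0.2, 1.775) − 0.05·(3.375, 3.75) = (0.03125, 1.5875)
(s₃, t₃) = (0.03125, 1.5875) − 0.05·(1.8375, 3.20625) = (-0.060625, 1.4271875)

(-0.060625, 1.4271875)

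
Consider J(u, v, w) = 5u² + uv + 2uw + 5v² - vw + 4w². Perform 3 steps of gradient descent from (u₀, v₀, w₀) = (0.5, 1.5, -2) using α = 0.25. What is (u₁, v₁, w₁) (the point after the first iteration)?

∇J = (10u + v + 2w, u + 10v - w, 2u - v + 8w)
Step 1: at (0.5, 1.5, -2), ∇J = (2.5, 17.5, -16.5) → (0.5, 1.5, -2) − 0.25·(2.5, 17.5, -16.5) = (-0.125, -2.875, 2.125)

(-0.125, -2.875, 2.125)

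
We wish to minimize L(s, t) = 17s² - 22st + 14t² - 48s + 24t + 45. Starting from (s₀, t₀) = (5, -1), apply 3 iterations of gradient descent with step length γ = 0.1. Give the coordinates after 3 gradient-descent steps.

(-207.736, 183.368)

∇L = (34s - 22t - 48, -22s + 28t + 24)
(s₁, t₁) = (5, -1) − 0.1·(144, -114) = (-9.4, 10.4)
(s₂, t₂) = (-9.4, 10.4) − 0.1·(-596.4, 522) = (50.24, -41.8)
(s₃, t₃) = (50.24, -41.8) − 0.1·(2579.76, -2251.68) = (-207.736, 183.368)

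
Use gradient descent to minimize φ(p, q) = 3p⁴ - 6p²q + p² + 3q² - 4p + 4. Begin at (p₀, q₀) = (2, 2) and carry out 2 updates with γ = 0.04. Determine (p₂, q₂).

∇φ = (12p³ - 12pq + 2p - 4, -6p² + 6q)
Step 1: at (2, 2), ∇φ = (48, -12) → (2, 2) − 0.04·(48, -12) = (0.08, 2.48)
Step 2: at (0.08, 2.48), ∇φ = (-6.214656, 14.8416) → (0.08, 2.48) − 0.04·(-6.214656, 14.8416) = (0.32858624, 1.886336)

(0.32858624, 1.886336)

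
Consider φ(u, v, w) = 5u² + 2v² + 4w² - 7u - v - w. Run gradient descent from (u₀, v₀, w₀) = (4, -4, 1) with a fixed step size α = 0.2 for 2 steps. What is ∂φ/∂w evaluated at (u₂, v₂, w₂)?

2.52

∇φ = (10u - 7, 4v - 1, 8w - 1)
(u₁, v₁, w₁) = (4, -4, 1) − 0.2·(33, -17, 7) = (-2.6, -0.6, -0.4)
(u₂, v₂, w₂) = (-2.6, -0.6, -0.4) − 0.2·(-33, -3.4, -4.2) = (4, 0.08, 0.44)
∂φ/∂w at (4, 0.08, 0.44) = 2.52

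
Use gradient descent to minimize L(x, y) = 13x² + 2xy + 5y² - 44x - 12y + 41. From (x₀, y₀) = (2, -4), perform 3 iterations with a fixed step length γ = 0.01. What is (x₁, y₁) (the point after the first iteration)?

∇L = (26x + 2y - 44, 2x + 10y - 12)
Step 1: at (2, -4), ∇L = (0, -48) → (2, -4) − 0.01·(0, -48) = (2, -3.52)

(2, -3.52)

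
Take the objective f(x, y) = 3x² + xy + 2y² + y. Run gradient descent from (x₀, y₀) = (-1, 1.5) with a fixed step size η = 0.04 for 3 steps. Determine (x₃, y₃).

∇f = (6x + y, x + 4y + 1)
Step 1: at (-1, 1.5), ∇f = (-4.5, 6) → (-1, 1.5) − 0.04·(-4.5, 6) = (-0.82, 1.26)
Step 2: at (-0.82, 1.26), ∇f = (-3.66, 5.22) → (-0.82, 1.26) − 0.04·(-3.66, 5.22) = (-0.6736, 1.0512)
Step 3: at (-0.6736, 1.0512), ∇f = (-2.9904, 4.5312) → (-0.6736, 1.0512) − 0.04·(-2.9904, 4.5312) = (-0.553984, 0.869952)

(-0.553984, 0.869952)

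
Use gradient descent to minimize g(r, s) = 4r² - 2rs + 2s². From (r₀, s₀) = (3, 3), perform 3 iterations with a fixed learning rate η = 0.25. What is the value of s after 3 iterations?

∇g = (8r - 2s, -2r + 4s)
(r₁, s₁) = (3, 3) − 0.25·(18, 6) = (-1.5, 1.5)
(r₂, s₂) = (-1.5, 1.5) − 0.25·(-15, 9) = (2.25, -0.75)
(r₃, s₃) = (2.25, -0.75) − 0.25·(19.5, -7.5) = (-2.625, 1.125)
s = 1.125

1.125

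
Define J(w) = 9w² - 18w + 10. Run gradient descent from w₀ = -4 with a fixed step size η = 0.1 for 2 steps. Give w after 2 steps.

-2.2

J′(w) = 18w - 18
Step 1: J′(-4) = -90; w₁ = -4 − 0.1·(-90) = 5
Step 2: J′(5) = 72; w₂ = 5 − 0.1·72 = -2.2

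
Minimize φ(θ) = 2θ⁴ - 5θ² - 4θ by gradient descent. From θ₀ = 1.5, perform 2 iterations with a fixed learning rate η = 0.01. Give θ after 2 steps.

φ′(θ) = 8θ³ - 10θ - 4
Step 1: φ′(1.5) = 8; θ₁ = 1.5 − 0.01·8 = 1.42
Step 2: φ′(1.42) = 4.706304; θ₂ = 1.42 − 0.01·4.706304 = 1.37293696

1.37293696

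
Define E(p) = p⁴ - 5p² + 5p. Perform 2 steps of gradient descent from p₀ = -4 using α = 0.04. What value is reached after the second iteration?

E′(p) = 4p³ - 10p + 5
Step 1: E′(-4) = -211; p₁ = -4 − 0.04·(-211) = 4.44
Step 2: E′(4.44) = 310.713536; p₂ = 4.44 − 0.04·310.713536 = -7.98854144

-7.98854144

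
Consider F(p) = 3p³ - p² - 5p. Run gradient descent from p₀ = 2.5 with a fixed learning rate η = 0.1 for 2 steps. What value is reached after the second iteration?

F′(p) = 9p² - 2p - 5
p₁ = 2.5 − 0.1·46.25 = -2.125
p₂ = -2.125 − 0.1·39.890625 = -6.1140625

-6.1140625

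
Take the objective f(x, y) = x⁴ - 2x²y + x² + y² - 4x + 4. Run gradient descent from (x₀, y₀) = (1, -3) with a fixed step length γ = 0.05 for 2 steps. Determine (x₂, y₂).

(0.3086, -2.331)

∇f = (4x³ - 4xy + 2x - 4, -2x² + 2y)
Step 1: at (1, -3), ∇f = (14, -8) → (1, -3) − 0.05·(14, -8) = (0.3, -2.6)
Step 2: at (0.3, -2.6), ∇f = (-0.172, -5.38) → (0.3, -2.6) − 0.05·(-0.172, -5.38) = (0.3086, -2.331)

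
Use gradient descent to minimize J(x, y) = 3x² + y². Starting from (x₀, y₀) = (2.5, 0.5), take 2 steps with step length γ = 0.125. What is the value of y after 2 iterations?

0.28125

∇J = (6x, 2y)
Step 1: at (2.5, 0.5), ∇J = (15, 1) → (2.5, 0.5) − 0.125·(15, 1) = (0.625, 0.375)
Step 2: at (0.625, 0.375), ∇J = (3.75, 0.75) → (0.625, 0.375) − 0.125·(3.75, 0.75) = (0.15625, 0.28125)
y = 0.28125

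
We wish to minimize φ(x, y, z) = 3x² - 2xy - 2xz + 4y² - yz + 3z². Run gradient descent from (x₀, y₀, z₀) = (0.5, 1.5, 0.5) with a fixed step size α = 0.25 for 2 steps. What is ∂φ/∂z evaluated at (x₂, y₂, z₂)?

-0.65625

∇φ = (6x - 2y - 2z, -2x + 8y - z, -2x - y + 6z)
Step 1: at (0.5, 1.5, 0.5), ∇φ = (-1, 10.5, 0.5) → (0.5, 1.5, 0.5) − 0.25·(-1, 10.5, 0.5) = (0.75, -1.125, 0.375)
Step 2: at (0.75, -1.125, 0.375), ∇φ = (6, -10.875, 1.875) → (0.75, -1.125, 0.375) − 0.25·(6, -10.875, 1.875) = (-0.75, 1.59375, -0.09375)
∂φ/∂z at (-0.75, 1.59375, -0.09375) = -0.65625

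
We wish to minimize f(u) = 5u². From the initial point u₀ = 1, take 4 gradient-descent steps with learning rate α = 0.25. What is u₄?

f′(u) = 10u
Step 1: f′(1) = 10; u₁ = 1 − 0.25·10 = -1.5
Step 2: f′(-1.5) = -15; u₂ = -1.5 − 0.25·(-15) = 2.25
Step 3: f′(2.25) = 22.5; u₃ = 2.25 − 0.25·22.5 = -3.375
Step 4: f′(-3.375) = -33.75; u₄ = -3.375 − 0.25·(-33.75) = 5.0625

5.0625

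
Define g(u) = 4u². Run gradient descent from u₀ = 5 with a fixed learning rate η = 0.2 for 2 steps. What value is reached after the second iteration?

g′(u) = 8u
u₁ = 5 − 0.2·40 = -3
u₂ = -3 − 0.2·(-24) = 1.8

1.8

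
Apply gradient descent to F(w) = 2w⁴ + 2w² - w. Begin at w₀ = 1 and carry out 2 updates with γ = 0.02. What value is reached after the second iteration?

0.66167168

F′(w) = 8w³ + 4w - 1
w₁ = 1 − 0.02·11 = 0.78
w₂ = 0.78 − 0.02·5.916416 = 0.66167168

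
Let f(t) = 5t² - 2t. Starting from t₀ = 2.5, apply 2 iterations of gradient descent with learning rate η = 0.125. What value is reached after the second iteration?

f′(t) = 10t - 2
Step 1: f′(2.5) = 23; t₁ = 2.5 − 0.125·23 = -0.375
Step 2: f′(-0.375) = -5.75; t₂ = -0.375 − 0.125·(-5.75) = 0.34375

0.34375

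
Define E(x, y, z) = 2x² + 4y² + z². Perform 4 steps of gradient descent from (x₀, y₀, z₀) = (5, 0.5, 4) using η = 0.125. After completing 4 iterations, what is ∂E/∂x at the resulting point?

1.25

∇E = (4x, 8y, 2z)
Step 1: at (5, 0.5, 4), ∇E = (20, 4, 8) → (5, 0.5, 4) − 0.125·(20, 4, 8) = (2.5, 0, 3)
Step 2: at (2.5, 0, 3), ∇E = (10, 0, 6) → (2.5, 0, 3) − 0.125·(10, 0, 6) = (1.25, 0, 2.25)
Step 3: at (1.25, 0, 2.25), ∇E = (5, 0, 4.5) → (1.25, 0, 2.25) − 0.125·(5, 0, 4.5) = (0.625, 0, 1.6875)
Step 4: at (0.625, 0, 1.6875), ∇E = (2.5, 0, 3.375) → (0.625, 0, 1.6875) − 0.125·(2.5, 0, 3.375) = (0.3125, 0, 1.265625)
∂E/∂x at (0.3125, 0, 1.265625) = 1.25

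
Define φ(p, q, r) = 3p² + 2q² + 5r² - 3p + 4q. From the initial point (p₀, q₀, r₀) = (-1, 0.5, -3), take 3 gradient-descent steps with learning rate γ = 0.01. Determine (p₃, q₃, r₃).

∇φ = (6p - 3, 4q + 4, 10r)
Step 1: at (-1, 0.5, -3), ∇φ = (-9, 6, -30) → (-1, 0.5, -3) − 0.01·(-9, 6, -30) = (-0.91, 0.44, -2.7)
Step 2: at (-0.91, 0.44, -2.7), ∇φ = (-8.46, 5.76, -27) → (-0.91, 0.44, -2.7) − 0.01·(-8.46, 5.76, -27) = (-0.8254, 0.3824, -2.43)
Step 3: at (-0.8254, 0.3824, -2.43), ∇φ = (-7.9524, 5.5296, -24.3) → (-0.8254, 0.3824, -2.43) − 0.01·(-7.9524, 5.5296, -24.3) = (-0.745876, 0.327104, -2.187)

(-0.745876, 0.327104, -2.187)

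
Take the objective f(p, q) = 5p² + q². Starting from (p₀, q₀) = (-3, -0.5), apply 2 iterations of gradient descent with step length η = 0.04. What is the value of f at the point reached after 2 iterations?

6.01109824

∇f = (10p, 2q)
Step 1: at (-3, -0.5), ∇f = (-30, -1) → (-3, -0.5) − 0.04·(-30, -1) = (-1.8, -0.46)
Step 2: at (-1.8, -0.46), ∇f = (-18, -0.92) → (-1.8, -0.46) − 0.04·(-18, -0.92) = (-1.08, -0.4232)
f(-1.08, -0.4232) = 6.01109824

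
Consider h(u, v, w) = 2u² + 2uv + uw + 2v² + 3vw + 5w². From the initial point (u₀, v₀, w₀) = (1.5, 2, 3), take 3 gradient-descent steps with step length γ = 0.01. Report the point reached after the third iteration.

∇h = (4u + 2v + w, 2u + 4v + 3w, u + 3v + 10w)
(u₁, v₁, w₁) = (1.5, 2, 3) − 0.01·(13, 20, 37.5) = (1.37, 1.8, 2.625)
(u₂, v₂, w₂) = (1.37, 1.8, 2.625) − 0.01·(11.705, 17.815, 33.02) = (1.25295, 1.62185, 2.2948)
(u₃, v₃, w₃) = (1.25295, 1.62185, 2.2948) − 0.01·(10.5503, 15.8777, 29.0665) = (1.147447, 1.463073, 2.004135)

(1.147447, 1.463073, 2.004135)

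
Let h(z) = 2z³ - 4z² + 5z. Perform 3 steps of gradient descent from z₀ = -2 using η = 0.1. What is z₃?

-914.0915

h′(z) = 6z² - 8z + 5
z₁ = -2 − 0.1·45 = -6.5
z₂ = -6.5 − 0.1·310.5 = -37.55
z₃ = -37.55 − 0.1·8765.415 = -914.0915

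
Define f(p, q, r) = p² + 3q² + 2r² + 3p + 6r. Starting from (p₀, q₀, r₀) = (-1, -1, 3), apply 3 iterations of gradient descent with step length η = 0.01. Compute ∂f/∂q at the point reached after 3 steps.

-4.983504

∇f = (2p + 3, 6q, 4r + 6)
(p₁, q₁, r₁) = (-1, -1, 3) − 0.01·(1, -6, 18) = (-1.01, -0.94, 2.82)
(p₂, q₂, r₂) = (-1.01, -0.94, 2.82) − 0.01·(0.98, -5.64, 17.28) = (-1.0198, -0.8836, 2.6472)
(p₃, q₃, r₃) = (-1.0198, -0.8836, 2.6472) − 0.01·(0.9604, -5.3016, 16.5888) = (-1.029404, -0.830584, 2.481312)
∂f/∂q at (-1.029404, -0.830584, 2.481312) = -4.983504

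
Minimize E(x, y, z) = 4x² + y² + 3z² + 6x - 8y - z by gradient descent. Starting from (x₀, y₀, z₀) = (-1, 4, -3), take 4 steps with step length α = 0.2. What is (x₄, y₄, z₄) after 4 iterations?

(-0.7824, 4, 0.1616)

∇E = (8x + 6, 2y - 8, 6z - 1)
Step 1: at (-1, 4, -3), ∇E = (-2, 0, -19) → (-1, 4, -3) − 0.2·(-2, 0, -19) = (-0.6, 4, 0.8)
Step 2: at (-0.6, 4, 0.8), ∇E = (1.2, 0, 3.8) → (-0.6, 4, 0.8) − 0.2·(1.2, 0, 3.8) = (-0.84, 4, 0.04)
Step 3: at (-0.84, 4, 0.04), ∇E = (-0.72, 0, -0.76) → (-0.84, 4, 0.04) − 0.2·(-0.72, 0, -0.76) = (-0.696, 4, 0.192)
Step 4: at (-0.696, 4, 0.192), ∇E = (0.432, 0, 0.152) → (-0.696, 4, 0.192) − 0.2·(0.432, 0, 0.152) = (-0.7824, 4, 0.1616)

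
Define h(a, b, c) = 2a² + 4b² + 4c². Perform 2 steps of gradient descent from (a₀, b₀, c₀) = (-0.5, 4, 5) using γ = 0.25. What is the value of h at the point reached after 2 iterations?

∇h = (4a, 8b, 8c)
(a₁, b₁, c₁) = (-0.5, 4, 5) − 0.25·(-2, 32, 40) = (0, -4, -5)
(a₂, b₂, c₂) = (0, -4, -5) − 0.25·(0, -32, -40) = (0, 4, 5)
h(0, 4, 5) = 164

164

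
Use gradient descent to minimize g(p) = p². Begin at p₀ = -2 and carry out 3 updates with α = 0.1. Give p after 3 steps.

g′(p) = 2p
p₁ = -2 − 0.1·(-4) = -1.6
p₂ = -1.6 − 0.1·(-3.2) = -1.28
p₃ = -1.28 − 0.1·(-2.56) = -1.024

-1.024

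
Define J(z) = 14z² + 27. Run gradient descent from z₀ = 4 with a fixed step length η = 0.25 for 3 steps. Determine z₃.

-864

J′(z) = 28z
z₁ = 4 − 0.25·112 = -24
z₂ = -24 − 0.25·(-672) = 144
z₃ = 144 − 0.25·4032 = -864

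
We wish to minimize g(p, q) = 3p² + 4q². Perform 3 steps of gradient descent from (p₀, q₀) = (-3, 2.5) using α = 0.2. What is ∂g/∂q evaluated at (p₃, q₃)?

-4.32

∇g = (6p, 8q)
Step 1: at (-3, 2.5), ∇g = (-18, 20) → (-3, 2.5) − 0.2·(-18, 20) = (0.6, -1.5)
Step 2: at (0.6, -1.5), ∇g = (3.6, -12) → (0.6, -1.5) − 0.2·(3.6, -12) = (-0.12, 0.9)
Step 3: at (-0.12, 0.9), ∇g = (-0.72, 7.2) → (-0.12, 0.9) − 0.2·(-0.72, 7.2) = (0.024, -0.54)
∂g/∂q at (0.024, -0.54) = -4.32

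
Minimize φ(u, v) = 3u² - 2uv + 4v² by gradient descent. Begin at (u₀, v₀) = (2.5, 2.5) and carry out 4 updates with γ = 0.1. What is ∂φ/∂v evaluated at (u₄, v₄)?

0.648

∇φ = (6u - 2v, -2u + 8v)
Step 1: at (2.5, 2.5), ∇φ = (10, 15) → (2.5, 2.5) − 0.1·(10, 15) = (1.5, 1)
Step 2: at (1.5, 1), ∇φ = (7, 5) → (1.5, 1) − 0.1·(7, 5) = (0.8, 0.5)
Step 3: at (0.8, 0.5), ∇φ = (3.8, 2.4) → (0.8, 0.5) − 0.1·(3.8, 2.4) = (0.42, 0.26)
Step 4: at (0.42, 0.26), ∇φ = (2, 1.24) → (0.42, 0.26) − 0.1·(2, 1.24) = (0.22, 0.136)
∂φ/∂v at (0.22, 0.136) = 0.648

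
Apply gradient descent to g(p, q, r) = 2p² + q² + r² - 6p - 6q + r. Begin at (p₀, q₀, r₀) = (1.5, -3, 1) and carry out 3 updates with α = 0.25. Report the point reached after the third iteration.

∇g = (4p - 6, 2q - 6, 2r + 1)
Step 1: at (1.5, -3, 1), ∇g = (0, -12, 3) → (1.5, -3, 1) − 0.25·(0, -12, 3) = (1.5, 0, 0.25)
Step 2: at (1.5, 0, 0.25), ∇g = (0, -6, 1.5) → (1.5, 0, 0.25) − 0.25·(0, -6, 1.5) = (1.5, 1.5, -0.125)
Step 3: at (1.5, 1.5, -0.125), ∇g = (0, -3, 0.75) → (1.5, 1.5, -0.125) − 0.25·(0, -3, 0.75) = (1.5, 2.25, -0.3125)

(1.5, 2.25, -0.3125)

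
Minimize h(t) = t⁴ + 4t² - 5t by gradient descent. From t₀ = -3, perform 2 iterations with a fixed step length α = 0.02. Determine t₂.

-0.11699392

h′(t) = 4t³ + 8t - 5
Step 1: h′(-3) = -137; t₁ = -3 − 0.02·(-137) = -0.26
Step 2: h′(-0.26) = -7.150304; t₂ = -0.26 − 0.02·(-7.150304) = -0.11699392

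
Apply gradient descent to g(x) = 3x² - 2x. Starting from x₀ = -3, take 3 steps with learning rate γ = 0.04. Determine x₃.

g′(x) = 6x - 2
Step 1: g′(-3) = -20; x₁ = -3 − 0.04·(-20) = -2.2
Step 2: g′(-2.2) = -15.2; x₂ = -2.2 − 0.04·(-15.2) = -1.592
Step 3: g′(-1.592) = -11.552; x₃ = -1.592 − 0.04·(-11.552) = -1.12992

-1.12992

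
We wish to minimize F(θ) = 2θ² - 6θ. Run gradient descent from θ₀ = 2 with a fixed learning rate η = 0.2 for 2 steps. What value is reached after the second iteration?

1.52

F′(θ) = 4θ - 6
Step 1: F′(2) = 2; θ₁ = 2 − 0.2·2 = 1.6
Step 2: F′(1.6) = 0.4; θ₂ = 1.6 − 0.2·0.4 = 1.52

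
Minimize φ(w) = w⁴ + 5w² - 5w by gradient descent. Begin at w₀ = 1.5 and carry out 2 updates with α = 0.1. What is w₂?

0.74565

φ′(w) = 4w³ + 10w - 5
w₁ = 1.5 − 0.1·23.5 = -0.85
w₂ = -0.85 − 0.1·(-15.9565) = 0.74565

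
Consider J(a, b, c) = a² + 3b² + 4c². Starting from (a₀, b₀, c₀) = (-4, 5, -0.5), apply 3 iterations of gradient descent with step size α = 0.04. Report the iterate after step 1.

∇J = (2a, 6b, 8c)
Step 1: at (-4, 5, -0.5), ∇J = (-8, 30, -4) → (-4, 5, -0.5) − 0.04·(-8, 30, -4) = (-3.68, 3.8, -0.34)

(-3.68, 3.8, -0.34)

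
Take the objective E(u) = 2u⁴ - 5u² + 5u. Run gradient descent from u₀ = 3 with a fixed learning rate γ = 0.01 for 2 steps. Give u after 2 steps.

1.04539768

E′(u) = 8u³ - 10u + 5
Step 1: E′(3) = 191; u₁ = 3 − 0.01·191 = 1.09
Step 2: E′(1.09) = 4.460232; u₂ = 1.09 − 0.01·4.460232 = 1.04539768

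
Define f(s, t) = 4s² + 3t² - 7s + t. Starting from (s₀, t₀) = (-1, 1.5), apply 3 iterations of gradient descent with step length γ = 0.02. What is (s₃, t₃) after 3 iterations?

∇f = (8s - 7, 6t + 1)
(s₁, t₁) = (-1, 1.5) − 0.02·(-15, 10) = (-0.7, 1.3)
(s₂, t₂) = (-0.7, 1.3) − 0.02·(-12.6, 8.8) = (-0.448, 1.124)
(s₃, t₃) = (-0.448, 1.124) − 0.02·(-10.584, 7.744) = (-0.23632, 0.96912)

(-0.23632, 0.96912)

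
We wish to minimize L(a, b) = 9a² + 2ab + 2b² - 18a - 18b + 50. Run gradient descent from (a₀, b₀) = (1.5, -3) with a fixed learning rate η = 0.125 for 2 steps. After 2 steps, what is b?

∇L = (18a + 2b - 18, 2a + 4b - 18)
Step 1: at (1.5, -3), ∇L = (3, -27) → (1.5, -3) − 0.125·(3, -27) = (1.125, 0.375)
Step 2: at (1.125, 0.375), ∇L = (3, -14.25) → (1.125, 0.375) − 0.125·(3, -14.25) = (0.75, 2.15625)
b = 2.15625

2.15625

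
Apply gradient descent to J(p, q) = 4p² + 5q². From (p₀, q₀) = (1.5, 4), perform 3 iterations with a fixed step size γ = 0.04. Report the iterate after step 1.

(1.02, 2.4)

∇J = (8p, 10q)
(p₁, q₁) = (1.5, 4) − 0.04·(12, 40) = (1.02, 2.4)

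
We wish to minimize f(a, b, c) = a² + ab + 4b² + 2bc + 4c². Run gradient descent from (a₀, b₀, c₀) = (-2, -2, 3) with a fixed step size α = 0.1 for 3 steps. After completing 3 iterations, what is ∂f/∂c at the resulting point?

0.904

∇f = (2a + b, a + 8b + 2c, 2b + 8c)
Step 1: at (-2, -2, 3), ∇f = (-6, -12, 20) → (-2, -2, 3) − 0.1·(-6, -12, 20) = (-1.4, -0.8, 1)
Step 2: at (-1.4, -0.8, 1), ∇f = (-3.6, -5.8, 6.4) → (-1.4, -0.8, 1) − 0.1·(-3.6, -5.8, 6.4) = (-1.04, -0.22, 0.36)
Step 3: at (-1.04, -0.22, 0.36), ∇f = (-2.3, -2.08, 2.44) → (-1.04, -0.22, 0.36) − 0.1·(-2.3, -2.08, 2.44) = (-0.81, -0.012, 0.116)
∂f/∂c at (-0.81, -0.012, 0.116) = 0.904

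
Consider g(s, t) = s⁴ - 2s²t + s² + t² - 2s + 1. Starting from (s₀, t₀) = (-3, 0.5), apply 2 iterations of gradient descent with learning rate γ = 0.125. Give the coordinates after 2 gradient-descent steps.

(-598.7265625, 30.859375)

∇g = (4s³ - 4st + 2s - 2, -2s² + 2t)
(s₁, t₁) = (-3, 0.5) − 0.125·(-110, -17) = (10.75, 2.625)
(s₂, t₂) = (10.75, 2.625) − 0.125·(4875.8125, -225.875) = (-598.7265625, 30.859375)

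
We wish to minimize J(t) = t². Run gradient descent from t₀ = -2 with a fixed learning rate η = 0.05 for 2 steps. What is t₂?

J′(t) = 2t
Step 1: J′(-2) = -4; t₁ = -2 − 0.05·(-4) = -1.8
Step 2: J′(-1.8) = -3.6; t₂ = -1.8 − 0.05·(-3.6) = -1.62

-1.62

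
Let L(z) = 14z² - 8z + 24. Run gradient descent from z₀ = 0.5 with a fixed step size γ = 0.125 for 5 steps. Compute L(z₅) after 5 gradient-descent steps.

L′(z) = 28z - 8
Step 1: L′(0.5) = 6; z₁ = 0.5 − 0.125·6 = -0.25
Step 2: L′(-0.25) = -15; z₂ = -0.25 − 0.125·(-15) = 1.625
Step 3: L′(1.625) = 37.5; z₃ = 1.625 − 0.125·37.5 = -3.0625
Step 4: L′(-3.0625) = -93.75; z₄ = -3.0625 − 0.125·(-93.75) = 8.65625
Step 5: L′(8.65625) = 234.375; z₅ = 8.65625 − 0.125·234.375 = -20.640625
L(-20.640625) = 6153.62060546875

6153.62060546875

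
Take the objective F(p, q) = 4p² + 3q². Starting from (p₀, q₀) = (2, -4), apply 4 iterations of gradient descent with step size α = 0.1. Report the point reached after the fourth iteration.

(0.0032, -0.1024)

∇F = (8p, 6q)
Step 1: at (2, -4), ∇F = (16, -24) → (2, -4) − 0.1·(16, -24) = (0.4, -1.6)
Step 2: at (0.4, -1.6), ∇F = (3.2, -9.6) → (0.4, -1.6) − 0.1·(3.2, -9.6) = (0.08, -0.64)
Step 3: at (0.08, -0.64), ∇F = (0.64, -3.84) → (0.08, -0.64) − 0.1·(0.64, -3.84) = (0.016, -0.256)
Step 4: at (0.016, -0.256), ∇F = (0.128, -1.536) → (0.016, -0.256) − 0.1·(0.128, -1.536) = (0.0032, -0.1024)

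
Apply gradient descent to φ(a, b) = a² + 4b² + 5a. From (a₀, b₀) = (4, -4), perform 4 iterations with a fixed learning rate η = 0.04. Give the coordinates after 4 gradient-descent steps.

∇φ = (2a + 5, 8b)
(a₁, b₁) = (4, -4) − 0.04·(13, -32) = (3.48, -2.72)
(a₂, b₂) = (3.48, -2.72) − 0.04·(11.96, -21.76) = (3.0016, -1.8496)
(a₃, b₃) = (3.0016, -1.8496) − 0.04·(11.0032, -14.7968) = (2.561472, -1.257728)
(a₄, b₄) = (2.561472, -1.257728) − 0.04·(10.122944, -10.061824) = (2.15655424, -0.85525504)

(2.15655424, -0.85525504)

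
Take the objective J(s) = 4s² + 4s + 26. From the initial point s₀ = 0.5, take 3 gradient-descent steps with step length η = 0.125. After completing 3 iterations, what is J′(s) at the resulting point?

J′(s) = 8s + 4
s₁ = 0.5 − 0.125·8 = -0.5
s₂ = -0.5 − 0.125·0 = -0.5
s₃ = -0.5 − 0.125·0 = -0.5
J′(s) at (-0.5) = 0

0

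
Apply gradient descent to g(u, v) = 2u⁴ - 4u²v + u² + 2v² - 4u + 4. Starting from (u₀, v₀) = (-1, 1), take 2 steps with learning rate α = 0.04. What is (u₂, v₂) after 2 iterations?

∇g = (8u³ - 8uv + 2u - 4, -4u² + 4v)
Step 1: at (-1, 1), ∇g = (-6, 0) → (-1, 1) − 0.04·(-6, 0) = (-0.76, 1)
Step 2: at (-0.76, 1), ∇g = (-2.951808, 1.6896) → (-0.76, 1) − 0.04·(-2.951808, 1.6896) = (-0.64192768, 0.932416)

(-0.64192768, 0.932416)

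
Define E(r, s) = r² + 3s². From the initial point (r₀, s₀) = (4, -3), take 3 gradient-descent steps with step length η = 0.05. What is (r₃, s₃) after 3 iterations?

(2.916, -1.029)

∇E = (2r, 6s)
Step 1: at (4, -3), ∇E = (8, -18) → (4, -3) − 0.05·(8, -18) = (3.6, -2.1)
Step 2: at (3.6, -2.1), ∇E = (7.2, -12.6) → (3.6, -2.1) − 0.05·(7.2, -12.6) = (3.24, -1.47)
Step 3: at (3.24, -1.47), ∇E = (6.48, -8.82) → (3.24, -1.47) − 0.05·(6.48, -8.82) = (2.916, -1.029)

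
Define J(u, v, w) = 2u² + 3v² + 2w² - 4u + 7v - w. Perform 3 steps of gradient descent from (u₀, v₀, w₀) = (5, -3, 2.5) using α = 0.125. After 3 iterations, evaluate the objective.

∇J = (4u - 4, 6v + 7, 4w - 1)
(u₁, v₁, w₁) = (5, -3, 2.5) − 0.125·(16, -11, 9) = (3, -1.625, 1.375)
(u₂, v₂, w₂) = (3, -1.625, 1.375) − 0.125·(8, -2.75, 4.5) = (2, -1.28125, 0.8125)
(u₃, v₃, w₃) = (2, -1.28125, 0.8125) − 0.125·(4, -0.6875, 2.25) = (1.5, -1.1953125, 0.53125)
J(1.5, -1.1953125, 0.53125) = -5.54766845703125

-5.54766845703125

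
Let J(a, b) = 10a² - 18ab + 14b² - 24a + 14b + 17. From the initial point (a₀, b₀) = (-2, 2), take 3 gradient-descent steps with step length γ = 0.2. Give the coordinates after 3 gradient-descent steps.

∇J = (20a - 18b - 24, -18a + 28b + 14)
(a₁, b₁) = (-2, 2) − 0.2·(-100, 106) = (18, -19.2)
(a₂, b₂) = (18, -19.2) − 0.2·(681.6, -847.6) = (-118.32, 150.32)
(a₃, b₃) = (-118.32, 150.32) − 0.2·(-5096.16, 6352.72) = (900.912, -1120.224)

(900.912, -1120.224)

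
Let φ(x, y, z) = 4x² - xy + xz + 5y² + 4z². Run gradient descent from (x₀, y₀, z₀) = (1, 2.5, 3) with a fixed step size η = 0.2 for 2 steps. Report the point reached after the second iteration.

(0.36, 2.16, 1.34)

∇φ = (8x - y + z, -x + 10y, x + 8z)
(x₁, y₁, z₁) = (1, 2.5, 3) − 0.2·(8.5, 24, 25) = (-0.7, -2.3, -2)
(x₂, y₂, z₂) = (-0.7, -2.3, -2) − 0.2·(-5.3, -22.3, -16.7) = (0.36, 2.16, 1.34)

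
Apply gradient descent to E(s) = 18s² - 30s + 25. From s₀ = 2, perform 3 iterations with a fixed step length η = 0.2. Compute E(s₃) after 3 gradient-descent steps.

E′(s) = 36s - 30
Step 1: E′(2) = 42; s₁ = 2 − 0.2·42 = -6.4
Step 2: E′(-6.4) = -260.4; s₂ = -6.4 − 0.2·(-260.4) = 45.68
Step 3: E′(45.68) = 1614.48; s₃ = 45.68 − 0.2·1614.48 = -277.216
E(-277.216) = 1391618.271808

1391618.271808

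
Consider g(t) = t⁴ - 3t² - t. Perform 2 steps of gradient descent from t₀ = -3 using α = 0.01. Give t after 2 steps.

g′(t) = 4t³ - 6t - 1
t₁ = -3 − 0.01·(-91) = -2.09
t₂ = -2.09 − 0.01·(-24.977316) = -1.84022684

-1.84022684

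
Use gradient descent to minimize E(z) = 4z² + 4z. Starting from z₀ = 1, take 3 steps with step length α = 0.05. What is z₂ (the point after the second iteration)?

0.04

E′(z) = 8z + 4
z₁ = 1 − 0.05·12 = 0.4
z₂ = 0.4 − 0.05·7.2 = 0.04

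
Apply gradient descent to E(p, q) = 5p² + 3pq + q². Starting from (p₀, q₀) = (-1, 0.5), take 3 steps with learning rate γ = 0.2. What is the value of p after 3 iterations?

∇E = (10p + 3q, 3p + 2q)
Step 1: at (-1, 0.5), ∇E = (-8.5, -2) → (-1, 0.5) − 0.2·(-8.5, -2) = (0.7, 0.9)
Step 2: at (0.7, 0.9), ∇E = (9.7, 3.9) → (0.7, 0.9) − 0.2·(9.7, 3.9) = (-1.24, 0.12)
Step 3: at (-1.24, 0.12), ∇E = (-12.04, -3.48) → (-1.24, 0.12) − 0.2·(-12.04, -3.48) = (1.168, 0.816)
p = 1.168

1.168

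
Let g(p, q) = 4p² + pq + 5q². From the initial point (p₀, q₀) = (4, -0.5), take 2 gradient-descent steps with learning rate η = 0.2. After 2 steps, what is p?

1.44

∇g = (8p + q, p + 10q)
Step 1: at (4, -0.5), ∇g = (31.5, -1) → (4, -0.5) − 0.2·(31.5, -1) = (-2.3, -0.3)
Step 2: at (-2.3, -0.3), ∇g = (-18.7, -5.3) → (-2.3, -0.3) − 0.2·(-18.7, -5.3) = (1.44, 0.76)
p = 1.44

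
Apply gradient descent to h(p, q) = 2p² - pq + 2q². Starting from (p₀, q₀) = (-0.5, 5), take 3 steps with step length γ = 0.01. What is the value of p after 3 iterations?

-0.304267

∇h = (4p - q, -p + 4q)
(p₁, q₁) = (-0.5, 5) − 0.01·(-7, 20.5) = (-0.43, 4.795)
(p₂, q₂) = (-0.43, 4.795) − 0.01·(-6.515, 19.61) = (-0.36485, 4.5989)
(p₃, q₃) = (-0.36485, 4.5989) − 0.01·(-6.0583, 18.76045) = (-0.304267, 4.4112955)
p = -0.304267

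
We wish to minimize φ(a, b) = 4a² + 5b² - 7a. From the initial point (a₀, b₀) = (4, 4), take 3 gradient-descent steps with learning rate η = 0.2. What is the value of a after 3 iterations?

0.2

∇φ = (8a - 7, 10b)
(a₁, b₁) = (4, 4) − 0.2·(25, 40) = (-1, -4)
(a₂, b₂) = (-1, -4) − 0.2·(-15, -40) = (2, 4)
(a₃, b₃) = (2, 4) − 0.2·(9, 40) = (0.2, -4)
a = 0.2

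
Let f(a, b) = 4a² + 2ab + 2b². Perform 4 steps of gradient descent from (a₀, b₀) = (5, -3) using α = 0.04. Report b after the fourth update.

∇f = (8a + 2b, 2a + 4b)
(a₁, b₁) = (5, -3) − 0.04·(34, -2) = (3.64, -2.92)
(a₂, b₂) = (3.64, -2.92) − 0.04·(23.28, -4.4) = (2.7088, -2.744)
(a₃, b₃) = (2.7088, -2.744) − 0.04·(16.1824, -5.5584) = (2.061504, -2.521664)
(a₄, b₄) = (2.061504, -2.521664) − 0.04·(11.448704, -5.963648) = (1.60355584, -2.28311808)
b = -2.28311808

-2.28311808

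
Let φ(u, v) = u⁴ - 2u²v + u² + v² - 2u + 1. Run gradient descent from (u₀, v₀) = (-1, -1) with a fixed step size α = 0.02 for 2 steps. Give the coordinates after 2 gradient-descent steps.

∇φ = (4u³ - 4uv + 2u - 2, -2u² + 2v)
(u₁, v₁) = (-1, -1) − 0.02·(-12, -4) = (-0.76, -0.92)
(u₂, v₂) = (-0.76, -0.92) − 0.02·(-8.072704, -2.9952) = (-0.59854592, -0.860096)

(-0.59854592, -0.860096)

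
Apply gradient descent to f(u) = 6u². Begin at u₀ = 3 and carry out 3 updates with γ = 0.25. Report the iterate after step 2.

12

f′(u) = 12u
u₁ = 3 − 0.25·36 = -6
u₂ = -6 − 0.25·(-72) = 12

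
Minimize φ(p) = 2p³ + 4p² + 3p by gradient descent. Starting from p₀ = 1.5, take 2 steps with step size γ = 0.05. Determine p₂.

φ′(p) = 6p² + 8p + 3
p₁ = 1.5 − 0.05·28.5 = 0.075
p₂ = 0.075 − 0.05·3.63375 = -0.1066875

-0.1066875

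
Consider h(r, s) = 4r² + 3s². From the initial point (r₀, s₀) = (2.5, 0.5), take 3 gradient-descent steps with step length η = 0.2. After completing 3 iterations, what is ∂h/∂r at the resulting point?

∇h = (8r, 6s)
(r₁, s₁) = (2.5, 0.5) − 0.2·(20, 3) = (-1.5, -0.1)
(r₂, s₂) = (-1.5, -0.1) − 0.2·(-12, -0.6) = (0.9, 0.02)
(r₃, s₃) = (0.9, 0.02) − 0.2·(7.2, 0.12) = (-0.54, -0.004)
∂h/∂r at (-0.54, -0.004) = -4.32

-4.32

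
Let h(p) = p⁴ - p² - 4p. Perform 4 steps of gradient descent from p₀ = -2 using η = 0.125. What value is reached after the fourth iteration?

h′(p) = 4p³ - 2p - 4
Step 1: h′(-2) = -32; p₁ = -2 − 0.125·(-32) = 2
Step 2: h′(2) = 24; p₂ = 2 − 0.125·24 = -1
Step 3: h′(-1) = -6; p₃ = -1 − 0.125·(-6) = -0.25
Step 4: h′(-0.25) = -3.5625; p₄ = -0.25 − 0.125·(-3.5625) = 0.1953125

0.1953125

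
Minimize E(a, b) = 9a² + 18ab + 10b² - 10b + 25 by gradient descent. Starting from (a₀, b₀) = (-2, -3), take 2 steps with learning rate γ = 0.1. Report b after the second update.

-19.2

∇E = (18a + 18b, 18a + 20b - 10)
Step 1: at (-2, -3), ∇E = (-90, -106) → (-2, -3) − 0.1·(-90, -106) = (7, 7.6)
Step 2: at (7, 7.6), ∇E = (262.8, 268) → (7, 7.6) − 0.1·(262.8, 268) = (-19.28, -19.2)
b = -19.2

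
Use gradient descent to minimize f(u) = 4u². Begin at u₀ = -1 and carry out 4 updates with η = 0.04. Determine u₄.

-0.21381376

f′(u) = 8u
Step 1: f′(-1) = -8; u₁ = -1 − 0.04·(-8) = -0.68
Step 2: f′(-0.68) = -5.44; u₂ = -0.68 − 0.04·(-5.44) = -0.4624
Step 3: f′(-0.4624) = -3.6992; u₃ = -0.4624 − 0.04·(-3.6992) = -0.314432
Step 4: f′(-0.314432) = -2.515456; u₄ = -0.314432 − 0.04·(-2.515456) = -0.21381376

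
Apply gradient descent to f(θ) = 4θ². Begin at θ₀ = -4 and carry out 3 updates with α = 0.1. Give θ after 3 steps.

f′(θ) = 8θ
Step 1: f′(-4) = -32; θ₁ = -4 − 0.1·(-32) = -0.8
Step 2: f′(-0.8) = -6.4; θ₂ = -0.8 − 0.1·(-6.4) = -0.16
Step 3: f′(-0.16) = -1.28; θ₃ = -0.16 − 0.1·(-1.28) = -0.032

-0.032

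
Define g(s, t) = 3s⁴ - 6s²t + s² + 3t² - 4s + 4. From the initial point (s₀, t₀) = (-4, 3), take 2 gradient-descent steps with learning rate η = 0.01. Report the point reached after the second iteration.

∇g = (12s³ - 12st + 2s - 4, -6s² + 6t)
Step 1: at (-4, 3), ∇g = (-636, -78) → (-4, 3) − 0.01·(-636, -78) = (2.36, 3.78)
Step 2: at (2.36, 3.78), ∇g = (51.401472, -10.7376) → (2.36, 3.78) − 0.01·(51.401472, -10.7376) = (1.84598528, 3.887376)

(1.84598528, 3.887376)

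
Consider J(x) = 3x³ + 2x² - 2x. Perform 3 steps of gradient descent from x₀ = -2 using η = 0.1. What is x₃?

-432.8219344

J′(x) = 9x² + 4x - 2
x₁ = -2 − 0.1·26 = -4.6
x₂ = -4.6 − 0.1·170.04 = -21.604
x₃ = -21.604 − 0.1·4112.179344 = -432.8219344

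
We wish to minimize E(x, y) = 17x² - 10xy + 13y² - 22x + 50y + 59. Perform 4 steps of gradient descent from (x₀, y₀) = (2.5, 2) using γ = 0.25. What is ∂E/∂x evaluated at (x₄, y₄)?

-34360

∇E = (34x - 10y - 22, -10x + 26y + 50)
Step 1: at (2.5, 2), ∇E = (43, 77) → (2.5, 2) − 0.25·(43, 77) = (-8.25, -17.25)
Step 2: at (-8.25, -17.25), ∇E = (-130, -316) → (-8.25, -17.25) − 0.25·(-130, -316) = (24.25, 61.75)
Step 3: at (24.25, 61.75), ∇E = (185, 1413) → (24.25, 61.75) − 0.25·(185, 1413) = (-22, -291.5)
Step 4: at (-22, -291.5), ∇E = (2145, -7309) → (-22, -291.5) − 0.25·(2145, -7309) = (-558.25, 1535.75)
∂E/∂x at (-558.25, 1535.75) = -34360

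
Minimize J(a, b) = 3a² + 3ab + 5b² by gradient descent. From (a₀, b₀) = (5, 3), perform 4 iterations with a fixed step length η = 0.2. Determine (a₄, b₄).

∇J = (6a + 3b, 3a + 10b)
Step 1: at (5, 3), ∇J = (39, 45) → (5, 3) − 0.2·(39, 45) = (-2.8, -6)
Step 2: at (-2.8, -6), ∇J = (-34.8, -68.4) → (-2.8, -6) − 0.2·(-34.8, -68.4) = (4.16, 7.68)
Step 3: at (4.16, 7.68), ∇J = (48, 89.28) → (4.16, 7.68) − 0.2·(48, 89.28) = (-5.44, -10.176)
Step 4: at (-5.44, -10.176), ∇J = (-63.168, -118.08) → (-5.44, -10.176) − 0.2·(-63.168, -118.08) = (7.1936, 13.44)

(7.1936, 13.44)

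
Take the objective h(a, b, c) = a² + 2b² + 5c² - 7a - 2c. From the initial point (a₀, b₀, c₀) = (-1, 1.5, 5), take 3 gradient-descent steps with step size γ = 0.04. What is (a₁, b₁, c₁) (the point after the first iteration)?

(-0.64, 1.26, 3.08)

∇h = (2a - 7, 4b, 10c - 2)
(a₁, b₁, c₁) = (-1, 1.5, 5) − 0.04·(-9, 6, 48) = (-0.64, 1.26, 3.08)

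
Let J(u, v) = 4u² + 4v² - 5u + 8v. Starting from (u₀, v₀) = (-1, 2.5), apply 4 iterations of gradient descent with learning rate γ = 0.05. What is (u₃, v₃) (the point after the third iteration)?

∇J = (8u - 5, 8v + 8)
Step 1: at (-1, 2.5), ∇J = (-13, 28) → (-1, 2.5) − 0.05·(-13, 28) = (-0.35, 1.1)
Step 2: at (-0.35, 1.1), ∇J = (-7.8, 16.8) → (-0.35, 1.1) − 0.05·(-7.8, 16.8) = (0.04, 0.26)
Step 3: at (0.04, 0.26), ∇J = (-4.68, 10.08) → (0.04, 0.26) − 0.05·(-4.68, 10.08) = (0.274, -0.244)

(0.274, -0.244)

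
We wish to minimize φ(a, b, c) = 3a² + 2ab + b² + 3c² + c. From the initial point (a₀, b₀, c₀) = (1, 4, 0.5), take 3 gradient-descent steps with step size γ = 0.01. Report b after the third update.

∇φ = (6a + 2b, 2a + 2b, 6c + 1)
(a₁, b₁, c₁) = (1, 4, 0.5) − 0.01·(14, 10, 4) = (0.86, 3.9, 0.46)
(a₂, b₂, c₂) = (0.86, 3.9, 0.46) − 0.01·(12.96, 9.52, 3.76) = (0.7304, 3.8048, 0.4224)
(a₃, b₃, c₃) = (0.7304, 3.8048, 0.4224) − 0.01·(11.992, 9.0704, 3.5344) = (0.61048, 3.714096, 0.387056)
b = 3.714096

3.714096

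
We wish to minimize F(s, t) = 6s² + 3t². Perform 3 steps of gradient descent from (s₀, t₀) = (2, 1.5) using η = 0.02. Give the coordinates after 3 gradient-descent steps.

(0.877952, 1.022208)

∇F = (12s, 6t)
(s₁, t₁) = (2, 1.5) − 0.02·(24, 9) = (1.52, 1.32)
(s₂, t₂) = (1.52, 1.32) − 0.02·(18.24, 7.92) = (1.1552, 1.1616)
(s₃, t₃) = (1.1552, 1.1616) − 0.02·(13.8624, 6.9696) = (0.877952, 1.022208)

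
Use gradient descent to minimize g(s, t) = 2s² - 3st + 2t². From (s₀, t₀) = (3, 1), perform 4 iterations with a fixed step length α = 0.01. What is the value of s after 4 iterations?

2.66924403

∇g = (4s - 3t, -3s + 4t)
Step 1: at (3, 1), ∇g = (9, -5) → (3, 1) − 0.01·(9, -5) = (2.91, 1.05)
Step 2: at (2.91, 1.05), ∇g = (8.49, -4.53) → (2.91, 1.05) − 0.01·(8.49, -4.53) = (2.8251, 1.0953)
Step 3: at (2.8251, 1.0953), ∇g = (8.0145, -4.0941) → (2.8251, 1.0953) − 0.01·(8.0145, -4.0941) = (2.744955, 1.136241)
Step 4: at (2.744955, 1.136241), ∇g = (7.571097, -3.689901) → (2.744955, 1.136241) − 0.01·(7.571097, -3.689901) = (2.66924403, 1.17314001)
s = 2.66924403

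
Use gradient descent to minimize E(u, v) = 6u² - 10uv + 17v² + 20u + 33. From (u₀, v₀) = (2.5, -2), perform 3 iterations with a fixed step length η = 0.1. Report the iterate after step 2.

∇E = (12u - 10v + 20, -10u + 34v)
Step 1: at (2.5, -2), ∇E = (70, -93) → (2.5, -2) − 0.1·(70, -93) = (-4.5, 7.3)
Step 2: at (-4.5, 7.3), ∇E = (-107, 293.2) → (-4.5, 7.3) − 0.1·(-107, 293.2) = (6.2, -22.02)

(6.2, -22.02)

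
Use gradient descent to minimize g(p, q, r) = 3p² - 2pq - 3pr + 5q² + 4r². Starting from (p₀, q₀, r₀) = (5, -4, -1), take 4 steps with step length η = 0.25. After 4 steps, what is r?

-31.08203125

∇g = (6p - 2q - 3r, -2p + 10q, -3p + 8r)
(p₁, q₁, r₁) = (5, -4, -1) − 0.25·(41, -50, -23) = (-5.25, 8.5, 4.75)
(p₂, q₂, r₂) = (-5.25, 8.5, 4.75) − 0.25·(-62.75, 95.5, 53.75) = (10.4375, -15.375, -8.6875)
(p₃, q₃, r₃) = (10.4375, -15.375, -8.6875) − 0.25·(119.4375, -174.625, -100.8125) = (-19.421875, 28.28125, 16.515625)
(p₄, q₄, r₄) = (-19.421875, 28.28125, 16.515625) − 0.25·(-222.640625, 321.65625, 190.390625) = (36.23828125, -52.1328125, -31.08203125)
r = -31.08203125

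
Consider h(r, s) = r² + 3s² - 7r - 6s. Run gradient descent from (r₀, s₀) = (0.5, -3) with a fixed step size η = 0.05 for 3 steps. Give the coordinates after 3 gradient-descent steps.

(1.313, -0.372)

∇h = (2r - 7, 6s - 6)
Step 1: at (0.5, -3), ∇h = (-6, -24) → (0.5, -3) − 0.05·(-6, -24) = (0.8, -1.8)
Step 2: at (0.8, -1.8), ∇h = (-5.4, -16.8) → (0.8, -1.8) − 0.05·(-5.4, -16.8) = (1.07, -0.96)
Step 3: at (1.07, -0.96), ∇h = (-4.86, -11.76) → (1.07, -0.96) − 0.05·(-4.86, -11.76) = (1.313, -0.372)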